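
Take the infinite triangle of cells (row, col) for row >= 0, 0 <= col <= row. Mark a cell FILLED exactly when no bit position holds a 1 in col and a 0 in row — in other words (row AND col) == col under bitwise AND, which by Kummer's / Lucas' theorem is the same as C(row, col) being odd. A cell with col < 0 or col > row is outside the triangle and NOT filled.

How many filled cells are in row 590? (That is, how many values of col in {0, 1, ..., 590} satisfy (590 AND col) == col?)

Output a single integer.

Answer: 32

Derivation:
590 in binary = 1001001110
popcount(590) = number of 1-bits in 1001001110 = 5
A col c satisfies (590 AND c) == c iff every set bit of c is also set in 590; each of the 5 set bits of 590 can independently be on or off in c.
count = 2^5 = 32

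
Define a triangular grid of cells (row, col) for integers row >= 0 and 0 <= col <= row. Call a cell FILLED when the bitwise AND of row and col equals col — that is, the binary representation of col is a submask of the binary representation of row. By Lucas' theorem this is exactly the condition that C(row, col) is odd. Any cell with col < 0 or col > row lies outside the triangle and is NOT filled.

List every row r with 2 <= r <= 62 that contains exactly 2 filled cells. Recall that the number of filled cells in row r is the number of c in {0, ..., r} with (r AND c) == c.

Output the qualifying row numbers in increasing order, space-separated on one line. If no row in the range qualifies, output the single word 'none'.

Answer: 2 4 8 16 32

Derivation:
Row r has 2^popcount(r) filled cells, so we need popcount(r) = log2(2) = 1.
Scan r = 2..62 and keep those with exactly 1 one-bits:
r=2=10 popcount=1 -> KEEP
r=3=11 popcount=2 -> skip
r=4=100 popcount=1 -> KEEP
r=5=101 popcount=2 -> skip
r=6=110 popcount=2 -> skip
r=7=111 popcount=3 -> skip
r=8=1000 popcount=1 -> KEEP
r=9=1001 popcount=2 -> skip
r=10=1010 popcount=2 -> skip
r=11=1011 popcount=3 -> skip
r=12=1100 popcount=2 -> skip
r=13=1101 popcount=3 -> skip
r=14=1110 popcount=3 -> skip
r=15=1111 popcount=4 -> skip
r=16=10000 popcount=1 -> KEEP
r=17=10001 popcount=2 -> skip
r=18=10010 popcount=2 -> skip
r=19=10011 popcount=3 -> skip
r=20=10100 popcount=2 -> skip
r=21=10101 popcount=3 -> skip
r=22=10110 popcount=3 -> skip
r=23=10111 popcount=4 -> skip
r=24=11000 popcount=2 -> skip
r=25=11001 popcount=3 -> skip
r=26=11010 popcount=3 -> skip
r=27=11011 popcount=4 -> skip
r=28=11100 popcount=3 -> skip
r=29=11101 popcount=4 -> skip
r=30=11110 popcount=4 -> skip
r=31=11111 popcount=5 -> skip
r=32=100000 popcount=1 -> KEEP
r=33=100001 popcount=2 -> skip
r=34=100010 popcount=2 -> skip
r=35=100011 popcount=3 -> skip
r=36=100100 popcount=2 -> skip
r=37=100101 popcount=3 -> skip
r=38=100110 popcount=3 -> skip
r=39=100111 popcount=4 -> skip
r=40=101000 popcount=2 -> skip
r=41=101001 popcount=3 -> skip
r=42=101010 popcount=3 -> skip
r=43=101011 popcount=4 -> skip
r=44=101100 popcount=3 -> skip
r=45=101101 popcount=4 -> skip
r=46=101110 popcount=4 -> skip
r=47=101111 popcount=5 -> skip
r=48=110000 popcount=2 -> skip
r=49=110001 popcount=3 -> skip
r=50=110010 popcount=3 -> skip
r=51=110011 popcount=4 -> skip
r=52=110100 popcount=3 -> skip
r=53=110101 popcount=4 -> skip
r=54=110110 popcount=4 -> skip
r=55=110111 popcount=5 -> skip
r=56=111000 popcount=3 -> skip
r=57=111001 popcount=4 -> skip
r=58=111010 popcount=4 -> skip
r=59=111011 popcount=5 -> skip
r=60=111100 popcount=4 -> skip
r=61=111101 popcount=5 -> skip
r=62=111110 popcount=5 -> skip
Kept rows: 2 4 8 16 32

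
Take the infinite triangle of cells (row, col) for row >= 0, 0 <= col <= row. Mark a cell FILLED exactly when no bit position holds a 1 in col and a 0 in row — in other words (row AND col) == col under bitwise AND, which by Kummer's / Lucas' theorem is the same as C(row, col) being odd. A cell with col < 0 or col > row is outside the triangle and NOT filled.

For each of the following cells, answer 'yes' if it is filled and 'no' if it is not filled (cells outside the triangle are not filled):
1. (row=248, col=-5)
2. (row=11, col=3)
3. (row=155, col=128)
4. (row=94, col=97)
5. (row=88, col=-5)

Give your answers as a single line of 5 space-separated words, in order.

(248,-5): col outside [0, 248] -> not filled
(11,3): row=0b1011, col=0b11, row AND col = 0b11 = 3; 3 == 3 -> filled
(155,128): row=0b10011011, col=0b10000000, row AND col = 0b10000000 = 128; 128 == 128 -> filled
(94,97): col outside [0, 94] -> not filled
(88,-5): col outside [0, 88] -> not filled

Answer: no yes yes no no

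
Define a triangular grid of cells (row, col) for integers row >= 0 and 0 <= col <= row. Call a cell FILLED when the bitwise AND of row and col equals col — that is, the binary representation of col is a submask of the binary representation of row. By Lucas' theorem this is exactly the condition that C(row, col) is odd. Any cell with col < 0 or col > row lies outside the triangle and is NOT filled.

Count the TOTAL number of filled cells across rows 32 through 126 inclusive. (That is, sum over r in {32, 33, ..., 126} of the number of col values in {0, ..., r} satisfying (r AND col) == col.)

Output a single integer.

Answer: 1816

Derivation:
r32=100000 pc1: +2 =2
r33=100001 pc2: +4 =6
r34=100010 pc2: +4 =10
r35=100011 pc3: +8 =18
r36=100100 pc2: +4 =22
r37=100101 pc3: +8 =30
r38=100110 pc3: +8 =38
r39=100111 pc4: +16 =54
r40=101000 pc2: +4 =58
r41=101001 pc3: +8 =66
r42=101010 pc3: +8 =74
r43=101011 pc4: +16 =90
r44=101100 pc3: +8 =98
r45=101101 pc4: +16 =114
r46=101110 pc4: +16 =130
r47=101111 pc5: +32 =162
r48=110000 pc2: +4 =166
r49=110001 pc3: +8 =174
r50=110010 pc3: +8 =182
r51=110011 pc4: +16 =198
r52=110100 pc3: +8 =206
r53=110101 pc4: +16 =222
r54=110110 pc4: +16 =238
r55=110111 pc5: +32 =270
r56=111000 pc3: +8 =278
r57=111001 pc4: +16 =294
r58=111010 pc4: +16 =310
r59=111011 pc5: +32 =342
r60=111100 pc4: +16 =358
r61=111101 pc5: +32 =390
r62=111110 pc5: +32 =422
r63=111111 pc6: +64 =486
r64=1000000 pc1: +2 =488
r65=1000001 pc2: +4 =492
r66=1000010 pc2: +4 =496
r67=1000011 pc3: +8 =504
r68=1000100 pc2: +4 =508
r69=1000101 pc3: +8 =516
r70=1000110 pc3: +8 =524
r71=1000111 pc4: +16 =540
r72=1001000 pc2: +4 =544
r73=1001001 pc3: +8 =552
r74=1001010 pc3: +8 =560
r75=1001011 pc4: +16 =576
r76=1001100 pc3: +8 =584
r77=1001101 pc4: +16 =600
r78=1001110 pc4: +16 =616
r79=1001111 pc5: +32 =648
r80=1010000 pc2: +4 =652
r81=1010001 pc3: +8 =660
r82=1010010 pc3: +8 =668
r83=1010011 pc4: +16 =684
r84=1010100 pc3: +8 =692
r85=1010101 pc4: +16 =708
r86=1010110 pc4: +16 =724
r87=1010111 pc5: +32 =756
r88=1011000 pc3: +8 =764
r89=1011001 pc4: +16 =780
r90=1011010 pc4: +16 =796
r91=1011011 pc5: +32 =828
r92=1011100 pc4: +16 =844
r93=1011101 pc5: +32 =876
r94=1011110 pc5: +32 =908
r95=1011111 pc6: +64 =972
r96=1100000 pc2: +4 =976
r97=1100001 pc3: +8 =984
r98=1100010 pc3: +8 =992
r99=1100011 pc4: +16 =1008
r100=1100100 pc3: +8 =1016
r101=1100101 pc4: +16 =1032
r102=1100110 pc4: +16 =1048
r103=1100111 pc5: +32 =1080
r104=1101000 pc3: +8 =1088
r105=1101001 pc4: +16 =1104
r106=1101010 pc4: +16 =1120
r107=1101011 pc5: +32 =1152
r108=1101100 pc4: +16 =1168
r109=1101101 pc5: +32 =1200
r110=1101110 pc5: +32 =1232
r111=1101111 pc6: +64 =1296
r112=1110000 pc3: +8 =1304
r113=1110001 pc4: +16 =1320
r114=1110010 pc4: +16 =1336
r115=1110011 pc5: +32 =1368
r116=1110100 pc4: +16 =1384
r117=1110101 pc5: +32 =1416
r118=1110110 pc5: +32 =1448
r119=1110111 pc6: +64 =1512
r120=1111000 pc4: +16 =1528
r121=1111001 pc5: +32 =1560
r122=1111010 pc5: +32 =1592
r123=1111011 pc6: +64 =1656
r124=1111100 pc5: +32 =1688
r125=1111101 pc6: +64 =1752
r126=1111110 pc6: +64 =1816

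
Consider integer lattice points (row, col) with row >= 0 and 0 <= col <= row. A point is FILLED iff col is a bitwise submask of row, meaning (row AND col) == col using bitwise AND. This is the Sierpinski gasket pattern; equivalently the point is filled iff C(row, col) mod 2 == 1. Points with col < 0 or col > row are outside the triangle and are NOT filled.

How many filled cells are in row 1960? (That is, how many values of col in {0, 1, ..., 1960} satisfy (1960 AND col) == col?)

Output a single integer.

1960 in binary = 11110101000
popcount(1960) = number of 1-bits in 11110101000 = 6
A col c satisfies (1960 AND c) == c iff every set bit of c is also set in 1960; each of the 6 set bits of 1960 can independently be on or off in c.
count = 2^6 = 64

Answer: 64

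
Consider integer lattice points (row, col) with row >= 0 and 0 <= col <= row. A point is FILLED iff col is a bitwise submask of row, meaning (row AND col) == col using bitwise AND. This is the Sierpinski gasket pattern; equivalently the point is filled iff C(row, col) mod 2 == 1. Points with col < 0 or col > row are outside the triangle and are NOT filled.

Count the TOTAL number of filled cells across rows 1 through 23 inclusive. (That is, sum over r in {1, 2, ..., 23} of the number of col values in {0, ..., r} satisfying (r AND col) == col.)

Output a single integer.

Answer: 134

Derivation:
r1=1 pc1: +2 =2
r2=10 pc1: +2 =4
r3=11 pc2: +4 =8
r4=100 pc1: +2 =10
r5=101 pc2: +4 =14
r6=110 pc2: +4 =18
r7=111 pc3: +8 =26
r8=1000 pc1: +2 =28
r9=1001 pc2: +4 =32
r10=1010 pc2: +4 =36
r11=1011 pc3: +8 =44
r12=1100 pc2: +4 =48
r13=1101 pc3: +8 =56
r14=1110 pc3: +8 =64
r15=1111 pc4: +16 =80
r16=10000 pc1: +2 =82
r17=10001 pc2: +4 =86
r18=10010 pc2: +4 =90
r19=10011 pc3: +8 =98
r20=10100 pc2: +4 =102
r21=10101 pc3: +8 =110
r22=10110 pc3: +8 =118
r23=10111 pc4: +16 =134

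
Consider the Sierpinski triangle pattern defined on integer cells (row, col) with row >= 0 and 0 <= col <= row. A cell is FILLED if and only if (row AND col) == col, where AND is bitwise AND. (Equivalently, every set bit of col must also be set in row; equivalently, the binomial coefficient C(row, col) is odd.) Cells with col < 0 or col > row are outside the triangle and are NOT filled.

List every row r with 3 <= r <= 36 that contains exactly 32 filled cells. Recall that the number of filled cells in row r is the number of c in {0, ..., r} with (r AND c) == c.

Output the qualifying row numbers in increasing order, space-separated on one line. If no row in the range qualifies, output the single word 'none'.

Answer: 31

Derivation:
Row r has 2^popcount(r) filled cells, so we need popcount(r) = log2(32) = 5.
Scan r = 3..36 and keep those with exactly 5 one-bits:
r=3=11 popcount=2 -> skip
r=4=100 popcount=1 -> skip
r=5=101 popcount=2 -> skip
r=6=110 popcount=2 -> skip
r=7=111 popcount=3 -> skip
r=8=1000 popcount=1 -> skip
r=9=1001 popcount=2 -> skip
r=10=1010 popcount=2 -> skip
r=11=1011 popcount=3 -> skip
r=12=1100 popcount=2 -> skip
r=13=1101 popcount=3 -> skip
r=14=1110 popcount=3 -> skip
r=15=1111 popcount=4 -> skip
r=16=10000 popcount=1 -> skip
r=17=10001 popcount=2 -> skip
r=18=10010 popcount=2 -> skip
r=19=10011 popcount=3 -> skip
r=20=10100 popcount=2 -> skip
r=21=10101 popcount=3 -> skip
r=22=10110 popcount=3 -> skip
r=23=10111 popcount=4 -> skip
r=24=11000 popcount=2 -> skip
r=25=11001 popcount=3 -> skip
r=26=11010 popcount=3 -> skip
r=27=11011 popcount=4 -> skip
r=28=11100 popcount=3 -> skip
r=29=11101 popcount=4 -> skip
r=30=11110 popcount=4 -> skip
r=31=11111 popcount=5 -> KEEP
r=32=100000 popcount=1 -> skip
r=33=100001 popcount=2 -> skip
r=34=100010 popcount=2 -> skip
r=35=100011 popcount=3 -> skip
r=36=100100 popcount=2 -> skip
Kept rows: 31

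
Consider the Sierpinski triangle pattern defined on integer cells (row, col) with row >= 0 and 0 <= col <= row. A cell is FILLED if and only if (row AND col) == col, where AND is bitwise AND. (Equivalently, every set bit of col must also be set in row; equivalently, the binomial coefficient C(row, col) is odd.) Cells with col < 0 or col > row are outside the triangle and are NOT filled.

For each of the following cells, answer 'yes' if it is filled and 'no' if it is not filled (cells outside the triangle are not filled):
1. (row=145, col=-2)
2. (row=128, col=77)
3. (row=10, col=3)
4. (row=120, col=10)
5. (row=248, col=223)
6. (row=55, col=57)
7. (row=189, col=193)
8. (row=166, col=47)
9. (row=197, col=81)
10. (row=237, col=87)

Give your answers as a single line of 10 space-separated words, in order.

Answer: no no no no no no no no no no

Derivation:
(145,-2): col outside [0, 145] -> not filled
(128,77): row=0b10000000, col=0b1001101, row AND col = 0b0 = 0; 0 != 77 -> empty
(10,3): row=0b1010, col=0b11, row AND col = 0b10 = 2; 2 != 3 -> empty
(120,10): row=0b1111000, col=0b1010, row AND col = 0b1000 = 8; 8 != 10 -> empty
(248,223): row=0b11111000, col=0b11011111, row AND col = 0b11011000 = 216; 216 != 223 -> empty
(55,57): col outside [0, 55] -> not filled
(189,193): col outside [0, 189] -> not filled
(166,47): row=0b10100110, col=0b101111, row AND col = 0b100110 = 38; 38 != 47 -> empty
(197,81): row=0b11000101, col=0b1010001, row AND col = 0b1000001 = 65; 65 != 81 -> empty
(237,87): row=0b11101101, col=0b1010111, row AND col = 0b1000101 = 69; 69 != 87 -> empty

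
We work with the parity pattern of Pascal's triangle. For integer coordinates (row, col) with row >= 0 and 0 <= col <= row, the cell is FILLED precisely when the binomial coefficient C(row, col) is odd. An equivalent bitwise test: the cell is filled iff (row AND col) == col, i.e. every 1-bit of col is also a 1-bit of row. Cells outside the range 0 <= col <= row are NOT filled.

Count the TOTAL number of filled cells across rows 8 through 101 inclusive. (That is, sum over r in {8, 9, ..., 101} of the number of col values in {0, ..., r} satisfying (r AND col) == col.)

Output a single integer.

Answer: 1248

Derivation:
r8=1000 pc1: +2 =2
r9=1001 pc2: +4 =6
r10=1010 pc2: +4 =10
r11=1011 pc3: +8 =18
r12=1100 pc2: +4 =22
r13=1101 pc3: +8 =30
r14=1110 pc3: +8 =38
r15=1111 pc4: +16 =54
r16=10000 pc1: +2 =56
r17=10001 pc2: +4 =60
r18=10010 pc2: +4 =64
r19=10011 pc3: +8 =72
r20=10100 pc2: +4 =76
r21=10101 pc3: +8 =84
r22=10110 pc3: +8 =92
r23=10111 pc4: +16 =108
r24=11000 pc2: +4 =112
r25=11001 pc3: +8 =120
r26=11010 pc3: +8 =128
r27=11011 pc4: +16 =144
r28=11100 pc3: +8 =152
r29=11101 pc4: +16 =168
r30=11110 pc4: +16 =184
r31=11111 pc5: +32 =216
r32=100000 pc1: +2 =218
r33=100001 pc2: +4 =222
r34=100010 pc2: +4 =226
r35=100011 pc3: +8 =234
r36=100100 pc2: +4 =238
r37=100101 pc3: +8 =246
r38=100110 pc3: +8 =254
r39=100111 pc4: +16 =270
r40=101000 pc2: +4 =274
r41=101001 pc3: +8 =282
r42=101010 pc3: +8 =290
r43=101011 pc4: +16 =306
r44=101100 pc3: +8 =314
r45=101101 pc4: +16 =330
r46=101110 pc4: +16 =346
r47=101111 pc5: +32 =378
r48=110000 pc2: +4 =382
r49=110001 pc3: +8 =390
r50=110010 pc3: +8 =398
r51=110011 pc4: +16 =414
r52=110100 pc3: +8 =422
r53=110101 pc4: +16 =438
r54=110110 pc4: +16 =454
r55=110111 pc5: +32 =486
r56=111000 pc3: +8 =494
r57=111001 pc4: +16 =510
r58=111010 pc4: +16 =526
r59=111011 pc5: +32 =558
r60=111100 pc4: +16 =574
r61=111101 pc5: +32 =606
r62=111110 pc5: +32 =638
r63=111111 pc6: +64 =702
r64=1000000 pc1: +2 =704
r65=1000001 pc2: +4 =708
r66=1000010 pc2: +4 =712
r67=1000011 pc3: +8 =720
r68=1000100 pc2: +4 =724
r69=1000101 pc3: +8 =732
r70=1000110 pc3: +8 =740
r71=1000111 pc4: +16 =756
r72=1001000 pc2: +4 =760
r73=1001001 pc3: +8 =768
r74=1001010 pc3: +8 =776
r75=1001011 pc4: +16 =792
r76=1001100 pc3: +8 =800
r77=1001101 pc4: +16 =816
r78=1001110 pc4: +16 =832
r79=1001111 pc5: +32 =864
r80=1010000 pc2: +4 =868
r81=1010001 pc3: +8 =876
r82=1010010 pc3: +8 =884
r83=1010011 pc4: +16 =900
r84=1010100 pc3: +8 =908
r85=1010101 pc4: +16 =924
r86=1010110 pc4: +16 =940
r87=1010111 pc5: +32 =972
r88=1011000 pc3: +8 =980
r89=1011001 pc4: +16 =996
r90=1011010 pc4: +16 =1012
r91=1011011 pc5: +32 =1044
r92=1011100 pc4: +16 =1060
r93=1011101 pc5: +32 =1092
r94=1011110 pc5: +32 =1124
r95=1011111 pc6: +64 =1188
r96=1100000 pc2: +4 =1192
r97=1100001 pc3: +8 =1200
r98=1100010 pc3: +8 =1208
r99=1100011 pc4: +16 =1224
r100=1100100 pc3: +8 =1232
r101=1100101 pc4: +16 =1248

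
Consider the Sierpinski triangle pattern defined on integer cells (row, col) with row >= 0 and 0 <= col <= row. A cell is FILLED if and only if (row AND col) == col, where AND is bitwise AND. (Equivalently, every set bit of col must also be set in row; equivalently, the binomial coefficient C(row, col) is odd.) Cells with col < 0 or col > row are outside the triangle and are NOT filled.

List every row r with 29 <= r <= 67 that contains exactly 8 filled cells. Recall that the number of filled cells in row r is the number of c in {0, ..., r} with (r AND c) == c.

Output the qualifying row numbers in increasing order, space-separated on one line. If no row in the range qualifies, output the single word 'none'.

Answer: 35 37 38 41 42 44 49 50 52 56 67

Derivation:
Row r has 2^popcount(r) filled cells, so we need popcount(r) = log2(8) = 3.
Scan r = 29..67 and keep those with exactly 3 one-bits:
r=29=11101 popcount=4 -> skip
r=30=11110 popcount=4 -> skip
r=31=11111 popcount=5 -> skip
r=32=100000 popcount=1 -> skip
r=33=100001 popcount=2 -> skip
r=34=100010 popcount=2 -> skip
r=35=100011 popcount=3 -> KEEP
r=36=100100 popcount=2 -> skip
r=37=100101 popcount=3 -> KEEP
r=38=100110 popcount=3 -> KEEP
r=39=100111 popcount=4 -> skip
r=40=101000 popcount=2 -> skip
r=41=101001 popcount=3 -> KEEP
r=42=101010 popcount=3 -> KEEP
r=43=101011 popcount=4 -> skip
r=44=101100 popcount=3 -> KEEP
r=45=101101 popcount=4 -> skip
r=46=101110 popcount=4 -> skip
r=47=101111 popcount=5 -> skip
r=48=110000 popcount=2 -> skip
r=49=110001 popcount=3 -> KEEP
r=50=110010 popcount=3 -> KEEP
r=51=110011 popcount=4 -> skip
r=52=110100 popcount=3 -> KEEP
r=53=110101 popcount=4 -> skip
r=54=110110 popcount=4 -> skip
r=55=110111 popcount=5 -> skip
r=56=111000 popcount=3 -> KEEP
r=57=111001 popcount=4 -> skip
r=58=111010 popcount=4 -> skip
r=59=111011 popcount=5 -> skip
r=60=111100 popcount=4 -> skip
r=61=111101 popcount=5 -> skip
r=62=111110 popcount=5 -> skip
r=63=111111 popcount=6 -> skip
r=64=1000000 popcount=1 -> skip
r=65=1000001 popcount=2 -> skip
r=66=1000010 popcount=2 -> skip
r=67=1000011 popcount=3 -> KEEP
Kept rows: 35 37 38 41 42 44 49 50 52 56 67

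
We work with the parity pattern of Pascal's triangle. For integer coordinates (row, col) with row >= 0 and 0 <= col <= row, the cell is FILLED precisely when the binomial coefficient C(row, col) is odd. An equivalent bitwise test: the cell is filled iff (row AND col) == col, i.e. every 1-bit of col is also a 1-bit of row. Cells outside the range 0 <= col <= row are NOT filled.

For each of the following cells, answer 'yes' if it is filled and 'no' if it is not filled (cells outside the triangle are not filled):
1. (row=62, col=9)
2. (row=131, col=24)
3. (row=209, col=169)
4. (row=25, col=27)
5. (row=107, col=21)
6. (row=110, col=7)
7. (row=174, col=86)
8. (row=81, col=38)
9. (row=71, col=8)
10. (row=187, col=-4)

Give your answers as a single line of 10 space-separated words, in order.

Answer: no no no no no no no no no no

Derivation:
(62,9): row=0b111110, col=0b1001, row AND col = 0b1000 = 8; 8 != 9 -> empty
(131,24): row=0b10000011, col=0b11000, row AND col = 0b0 = 0; 0 != 24 -> empty
(209,169): row=0b11010001, col=0b10101001, row AND col = 0b10000001 = 129; 129 != 169 -> empty
(25,27): col outside [0, 25] -> not filled
(107,21): row=0b1101011, col=0b10101, row AND col = 0b1 = 1; 1 != 21 -> empty
(110,7): row=0b1101110, col=0b111, row AND col = 0b110 = 6; 6 != 7 -> empty
(174,86): row=0b10101110, col=0b1010110, row AND col = 0b110 = 6; 6 != 86 -> empty
(81,38): row=0b1010001, col=0b100110, row AND col = 0b0 = 0; 0 != 38 -> empty
(71,8): row=0b1000111, col=0b1000, row AND col = 0b0 = 0; 0 != 8 -> empty
(187,-4): col outside [0, 187] -> not filled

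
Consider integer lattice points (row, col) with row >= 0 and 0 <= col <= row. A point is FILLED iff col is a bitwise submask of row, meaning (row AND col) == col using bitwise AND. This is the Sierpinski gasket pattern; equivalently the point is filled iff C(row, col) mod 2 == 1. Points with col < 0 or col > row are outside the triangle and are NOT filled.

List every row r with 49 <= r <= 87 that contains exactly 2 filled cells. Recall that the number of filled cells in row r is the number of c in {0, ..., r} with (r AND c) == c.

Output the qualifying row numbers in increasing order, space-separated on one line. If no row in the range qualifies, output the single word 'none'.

Row r has 2^popcount(r) filled cells, so we need popcount(r) = log2(2) = 1.
Scan r = 49..87 and keep those with exactly 1 one-bits:
r=49=110001 popcount=3 -> skip
r=50=110010 popcount=3 -> skip
r=51=110011 popcount=4 -> skip
r=52=110100 popcount=3 -> skip
r=53=110101 popcount=4 -> skip
r=54=110110 popcount=4 -> skip
r=55=110111 popcount=5 -> skip
r=56=111000 popcount=3 -> skip
r=57=111001 popcount=4 -> skip
r=58=111010 popcount=4 -> skip
r=59=111011 popcount=5 -> skip
r=60=111100 popcount=4 -> skip
r=61=111101 popcount=5 -> skip
r=62=111110 popcount=5 -> skip
r=63=111111 popcount=6 -> skip
r=64=1000000 popcount=1 -> KEEP
r=65=1000001 popcount=2 -> skip
r=66=1000010 popcount=2 -> skip
r=67=1000011 popcount=3 -> skip
r=68=1000100 popcount=2 -> skip
r=69=1000101 popcount=3 -> skip
r=70=1000110 popcount=3 -> skip
r=71=1000111 popcount=4 -> skip
r=72=1001000 popcount=2 -> skip
r=73=1001001 popcount=3 -> skip
r=74=1001010 popcount=3 -> skip
r=75=1001011 popcount=4 -> skip
r=76=1001100 popcount=3 -> skip
r=77=1001101 popcount=4 -> skip
r=78=1001110 popcount=4 -> skip
r=79=1001111 popcount=5 -> skip
r=80=1010000 popcount=2 -> skip
r=81=1010001 popcount=3 -> skip
r=82=1010010 popcount=3 -> skip
r=83=1010011 popcount=4 -> skip
r=84=1010100 popcount=3 -> skip
r=85=1010101 popcount=4 -> skip
r=86=1010110 popcount=4 -> skip
r=87=1010111 popcount=5 -> skip
Kept rows: 64

Answer: 64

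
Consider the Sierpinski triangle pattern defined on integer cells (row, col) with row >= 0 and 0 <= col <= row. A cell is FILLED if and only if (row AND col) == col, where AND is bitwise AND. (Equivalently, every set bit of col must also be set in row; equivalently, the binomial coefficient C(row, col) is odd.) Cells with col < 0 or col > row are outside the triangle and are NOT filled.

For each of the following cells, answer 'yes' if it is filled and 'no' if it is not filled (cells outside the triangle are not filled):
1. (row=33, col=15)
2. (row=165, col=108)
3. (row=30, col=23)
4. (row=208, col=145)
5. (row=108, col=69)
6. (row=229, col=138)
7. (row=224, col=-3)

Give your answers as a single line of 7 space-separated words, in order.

Answer: no no no no no no no

Derivation:
(33,15): row=0b100001, col=0b1111, row AND col = 0b1 = 1; 1 != 15 -> empty
(165,108): row=0b10100101, col=0b1101100, row AND col = 0b100100 = 36; 36 != 108 -> empty
(30,23): row=0b11110, col=0b10111, row AND col = 0b10110 = 22; 22 != 23 -> empty
(208,145): row=0b11010000, col=0b10010001, row AND col = 0b10010000 = 144; 144 != 145 -> empty
(108,69): row=0b1101100, col=0b1000101, row AND col = 0b1000100 = 68; 68 != 69 -> empty
(229,138): row=0b11100101, col=0b10001010, row AND col = 0b10000000 = 128; 128 != 138 -> empty
(224,-3): col outside [0, 224] -> not filled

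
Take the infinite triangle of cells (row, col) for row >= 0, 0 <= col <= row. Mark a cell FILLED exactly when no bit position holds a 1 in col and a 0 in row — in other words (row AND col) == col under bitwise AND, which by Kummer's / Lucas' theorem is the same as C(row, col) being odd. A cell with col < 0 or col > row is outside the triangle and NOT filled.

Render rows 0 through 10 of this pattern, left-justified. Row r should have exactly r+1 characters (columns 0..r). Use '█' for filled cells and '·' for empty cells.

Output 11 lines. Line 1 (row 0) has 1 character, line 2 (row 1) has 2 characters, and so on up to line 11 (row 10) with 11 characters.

r0=0: █
r1=1: ██
r2=10: █·█
r3=11: ████
r4=100: █···█
r5=101: ██··██
r6=110: █·█·█·█
r7=111: ████████
r8=1000: █·······█
r9=1001: ██······██
r10=1010: █·█·····█·█

Answer: █
██
█·█
████
█···█
██··██
█·█·█·█
████████
█·······█
██······██
█·█·····█·█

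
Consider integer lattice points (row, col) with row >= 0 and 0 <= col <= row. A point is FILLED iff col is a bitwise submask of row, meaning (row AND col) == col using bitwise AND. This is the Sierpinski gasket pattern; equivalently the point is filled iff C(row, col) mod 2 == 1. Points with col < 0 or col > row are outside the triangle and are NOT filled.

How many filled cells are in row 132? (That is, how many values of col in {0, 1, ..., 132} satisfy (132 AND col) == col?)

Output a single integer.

Answer: 4

Derivation:
132 in binary = 10000100
popcount(132) = number of 1-bits in 10000100 = 2
A col c satisfies (132 AND c) == c iff every set bit of c is also set in 132; each of the 2 set bits of 132 can independently be on or off in c.
count = 2^2 = 4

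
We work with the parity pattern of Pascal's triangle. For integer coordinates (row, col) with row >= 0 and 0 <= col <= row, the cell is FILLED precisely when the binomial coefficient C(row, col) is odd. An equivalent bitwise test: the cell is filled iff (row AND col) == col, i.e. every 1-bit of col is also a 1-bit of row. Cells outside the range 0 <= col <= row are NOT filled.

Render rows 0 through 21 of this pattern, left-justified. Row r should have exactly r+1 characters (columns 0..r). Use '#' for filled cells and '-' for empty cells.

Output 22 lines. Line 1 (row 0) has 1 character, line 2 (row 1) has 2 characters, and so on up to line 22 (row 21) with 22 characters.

r0=0: #
r1=1: ##
r2=10: #-#
r3=11: ####
r4=100: #---#
r5=101: ##--##
r6=110: #-#-#-#
r7=111: ########
r8=1000: #-------#
r9=1001: ##------##
r10=1010: #-#-----#-#
r11=1011: ####----####
r12=1100: #---#---#---#
r13=1101: ##--##--##--##
r14=1110: #-#-#-#-#-#-#-#
r15=1111: ################
r16=10000: #---------------#
r17=10001: ##--------------##
r18=10010: #-#-------------#-#
r19=10011: ####------------####
r20=10100: #---#-----------#---#
r21=10101: ##--##----------##--##

Answer: #
##
#-#
####
#---#
##--##
#-#-#-#
########
#-------#
##------##
#-#-----#-#
####----####
#---#---#---#
##--##--##--##
#-#-#-#-#-#-#-#
################
#---------------#
##--------------##
#-#-------------#-#
####------------####
#---#-----------#---#
##--##----------##--##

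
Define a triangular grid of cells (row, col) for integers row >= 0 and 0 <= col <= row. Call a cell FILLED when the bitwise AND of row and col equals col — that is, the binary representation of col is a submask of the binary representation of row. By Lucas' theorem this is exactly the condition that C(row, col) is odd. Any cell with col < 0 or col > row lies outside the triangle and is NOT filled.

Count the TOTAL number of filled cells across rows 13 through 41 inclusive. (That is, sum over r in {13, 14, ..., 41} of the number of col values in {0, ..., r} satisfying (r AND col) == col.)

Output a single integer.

Answer: 260

Derivation:
r13=1101 pc3: +8 =8
r14=1110 pc3: +8 =16
r15=1111 pc4: +16 =32
r16=10000 pc1: +2 =34
r17=10001 pc2: +4 =38
r18=10010 pc2: +4 =42
r19=10011 pc3: +8 =50
r20=10100 pc2: +4 =54
r21=10101 pc3: +8 =62
r22=10110 pc3: +8 =70
r23=10111 pc4: +16 =86
r24=11000 pc2: +4 =90
r25=11001 pc3: +8 =98
r26=11010 pc3: +8 =106
r27=11011 pc4: +16 =122
r28=11100 pc3: +8 =130
r29=11101 pc4: +16 =146
r30=11110 pc4: +16 =162
r31=11111 pc5: +32 =194
r32=100000 pc1: +2 =196
r33=100001 pc2: +4 =200
r34=100010 pc2: +4 =204
r35=100011 pc3: +8 =212
r36=100100 pc2: +4 =216
r37=100101 pc3: +8 =224
r38=100110 pc3: +8 =232
r39=100111 pc4: +16 =248
r40=101000 pc2: +4 =252
r41=101001 pc3: +8 =260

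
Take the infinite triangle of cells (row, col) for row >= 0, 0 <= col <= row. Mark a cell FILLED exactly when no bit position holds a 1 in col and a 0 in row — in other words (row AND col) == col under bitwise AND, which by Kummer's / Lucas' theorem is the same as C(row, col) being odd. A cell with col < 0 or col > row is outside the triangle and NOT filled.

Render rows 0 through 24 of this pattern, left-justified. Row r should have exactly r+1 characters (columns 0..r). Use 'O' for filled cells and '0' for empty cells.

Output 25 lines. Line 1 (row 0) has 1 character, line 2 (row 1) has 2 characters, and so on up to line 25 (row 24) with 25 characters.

Answer: O
OO
O0O
OOOO
O000O
OO00OO
O0O0O0O
OOOOOOOO
O0000000O
OO000000OO
O0O00000O0O
OOOO0000OOOO
O000O000O000O
OO00OO00OO00OO
O0O0O0O0O0O0O0O
OOOOOOOOOOOOOOOO
O000000000000000O
OO00000000000000OO
O0O0000000000000O0O
OOOO000000000000OOOO
O000O00000000000O000O
OO00OO0000000000OO00OO
O0O0O0O000000000O0O0O0O
OOOOOOOO00000000OOOOOOOO
O0000000O0000000O0000000O

Derivation:
r0=0: O
r1=1: OO
r2=10: O0O
r3=11: OOOO
r4=100: O000O
r5=101: OO00OO
r6=110: O0O0O0O
r7=111: OOOOOOOO
r8=1000: O0000000O
r9=1001: OO000000OO
r10=1010: O0O00000O0O
r11=1011: OOOO0000OOOO
r12=1100: O000O000O000O
r13=1101: OO00OO00OO00OO
r14=1110: O0O0O0O0O0O0O0O
r15=1111: OOOOOOOOOOOOOOOO
r16=10000: O000000000000000O
r17=10001: OO00000000000000OO
r18=10010: O0O0000000000000O0O
r19=10011: OOOO000000000000OOOO
r20=10100: O000O00000000000O000O
r21=10101: OO00OO0000000000OO00OO
r22=10110: O0O0O0O000000000O0O0O0O
r23=10111: OOOOOOOO00000000OOOOOOOO
r24=11000: O0000000O0000000O0000000O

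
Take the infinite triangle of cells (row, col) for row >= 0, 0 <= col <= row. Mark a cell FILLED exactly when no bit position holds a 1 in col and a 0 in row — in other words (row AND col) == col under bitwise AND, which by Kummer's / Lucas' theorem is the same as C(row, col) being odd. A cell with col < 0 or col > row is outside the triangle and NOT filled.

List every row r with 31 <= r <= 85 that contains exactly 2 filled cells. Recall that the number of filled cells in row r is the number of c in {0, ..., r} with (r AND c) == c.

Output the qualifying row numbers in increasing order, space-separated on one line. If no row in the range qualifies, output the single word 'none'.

Row r has 2^popcount(r) filled cells, so we need popcount(r) = log2(2) = 1.
Scan r = 31..85 and keep those with exactly 1 one-bits:
r=31=11111 popcount=5 -> skip
r=32=100000 popcount=1 -> KEEP
r=33=100001 popcount=2 -> skip
r=34=100010 popcount=2 -> skip
r=35=100011 popcount=3 -> skip
r=36=100100 popcount=2 -> skip
r=37=100101 popcount=3 -> skip
r=38=100110 popcount=3 -> skip
r=39=100111 popcount=4 -> skip
r=40=101000 popcount=2 -> skip
r=41=101001 popcount=3 -> skip
r=42=101010 popcount=3 -> skip
r=43=101011 popcount=4 -> skip
r=44=101100 popcount=3 -> skip
r=45=101101 popcount=4 -> skip
r=46=101110 popcount=4 -> skip
r=47=101111 popcount=5 -> skip
r=48=110000 popcount=2 -> skip
r=49=110001 popcount=3 -> skip
r=50=110010 popcount=3 -> skip
r=51=110011 popcount=4 -> skip
r=52=110100 popcount=3 -> skip
r=53=110101 popcount=4 -> skip
r=54=110110 popcount=4 -> skip
r=55=110111 popcount=5 -> skip
r=56=111000 popcount=3 -> skip
r=57=111001 popcount=4 -> skip
r=58=111010 popcount=4 -> skip
r=59=111011 popcount=5 -> skip
r=60=111100 popcount=4 -> skip
r=61=111101 popcount=5 -> skip
r=62=111110 popcount=5 -> skip
r=63=111111 popcount=6 -> skip
r=64=1000000 popcount=1 -> KEEP
r=65=1000001 popcount=2 -> skip
r=66=1000010 popcount=2 -> skip
r=67=1000011 popcount=3 -> skip
r=68=1000100 popcount=2 -> skip
r=69=1000101 popcount=3 -> skip
r=70=1000110 popcount=3 -> skip
r=71=1000111 popcount=4 -> skip
r=72=1001000 popcount=2 -> skip
r=73=1001001 popcount=3 -> skip
r=74=1001010 popcount=3 -> skip
r=75=1001011 popcount=4 -> skip
r=76=1001100 popcount=3 -> skip
r=77=1001101 popcount=4 -> skip
r=78=1001110 popcount=4 -> skip
r=79=1001111 popcount=5 -> skip
r=80=1010000 popcount=2 -> skip
r=81=1010001 popcount=3 -> skip
r=82=1010010 popcount=3 -> skip
r=83=1010011 popcount=4 -> skip
r=84=1010100 popcount=3 -> skip
r=85=1010101 popcount=4 -> skip
Kept rows: 32 64

Answer: 32 64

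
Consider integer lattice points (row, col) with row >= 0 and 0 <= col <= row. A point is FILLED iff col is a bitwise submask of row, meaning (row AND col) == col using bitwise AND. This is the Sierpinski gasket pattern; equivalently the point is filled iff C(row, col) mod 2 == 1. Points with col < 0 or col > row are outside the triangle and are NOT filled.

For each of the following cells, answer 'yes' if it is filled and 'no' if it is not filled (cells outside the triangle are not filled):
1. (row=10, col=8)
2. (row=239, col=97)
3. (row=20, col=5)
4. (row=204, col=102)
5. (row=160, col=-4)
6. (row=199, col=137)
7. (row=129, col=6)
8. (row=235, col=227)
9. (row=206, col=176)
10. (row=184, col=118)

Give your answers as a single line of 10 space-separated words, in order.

Answer: yes yes no no no no no yes no no

Derivation:
(10,8): row=0b1010, col=0b1000, row AND col = 0b1000 = 8; 8 == 8 -> filled
(239,97): row=0b11101111, col=0b1100001, row AND col = 0b1100001 = 97; 97 == 97 -> filled
(20,5): row=0b10100, col=0b101, row AND col = 0b100 = 4; 4 != 5 -> empty
(204,102): row=0b11001100, col=0b1100110, row AND col = 0b1000100 = 68; 68 != 102 -> empty
(160,-4): col outside [0, 160] -> not filled
(199,137): row=0b11000111, col=0b10001001, row AND col = 0b10000001 = 129; 129 != 137 -> empty
(129,6): row=0b10000001, col=0b110, row AND col = 0b0 = 0; 0 != 6 -> empty
(235,227): row=0b11101011, col=0b11100011, row AND col = 0b11100011 = 227; 227 == 227 -> filled
(206,176): row=0b11001110, col=0b10110000, row AND col = 0b10000000 = 128; 128 != 176 -> empty
(184,118): row=0b10111000, col=0b1110110, row AND col = 0b110000 = 48; 48 != 118 -> empty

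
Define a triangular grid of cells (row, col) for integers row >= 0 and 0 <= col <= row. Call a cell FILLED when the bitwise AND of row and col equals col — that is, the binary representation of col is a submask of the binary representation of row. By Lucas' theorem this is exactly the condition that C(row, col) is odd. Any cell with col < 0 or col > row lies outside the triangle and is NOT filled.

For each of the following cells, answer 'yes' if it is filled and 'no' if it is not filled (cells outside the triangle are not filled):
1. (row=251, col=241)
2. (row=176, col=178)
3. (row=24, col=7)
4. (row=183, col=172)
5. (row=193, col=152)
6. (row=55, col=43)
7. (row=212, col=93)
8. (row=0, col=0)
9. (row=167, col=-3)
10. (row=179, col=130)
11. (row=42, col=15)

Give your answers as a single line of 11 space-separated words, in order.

(251,241): row=0b11111011, col=0b11110001, row AND col = 0b11110001 = 241; 241 == 241 -> filled
(176,178): col outside [0, 176] -> not filled
(24,7): row=0b11000, col=0b111, row AND col = 0b0 = 0; 0 != 7 -> empty
(183,172): row=0b10110111, col=0b10101100, row AND col = 0b10100100 = 164; 164 != 172 -> empty
(193,152): row=0b11000001, col=0b10011000, row AND col = 0b10000000 = 128; 128 != 152 -> empty
(55,43): row=0b110111, col=0b101011, row AND col = 0b100011 = 35; 35 != 43 -> empty
(212,93): row=0b11010100, col=0b1011101, row AND col = 0b1010100 = 84; 84 != 93 -> empty
(0,0): row=0b0, col=0b0, row AND col = 0b0 = 0; 0 == 0 -> filled
(167,-3): col outside [0, 167] -> not filled
(179,130): row=0b10110011, col=0b10000010, row AND col = 0b10000010 = 130; 130 == 130 -> filled
(42,15): row=0b101010, col=0b1111, row AND col = 0b1010 = 10; 10 != 15 -> empty

Answer: yes no no no no no no yes no yes no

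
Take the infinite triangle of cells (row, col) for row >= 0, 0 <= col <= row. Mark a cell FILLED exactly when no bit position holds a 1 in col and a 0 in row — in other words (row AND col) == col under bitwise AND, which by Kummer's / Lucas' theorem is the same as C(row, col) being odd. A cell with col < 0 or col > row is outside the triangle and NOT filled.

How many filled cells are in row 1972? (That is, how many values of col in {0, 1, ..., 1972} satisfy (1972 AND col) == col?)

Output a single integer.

Answer: 128

Derivation:
1972 in binary = 11110110100
popcount(1972) = number of 1-bits in 11110110100 = 7
A col c satisfies (1972 AND c) == c iff every set bit of c is also set in 1972; each of the 7 set bits of 1972 can independently be on or off in c.
count = 2^7 = 128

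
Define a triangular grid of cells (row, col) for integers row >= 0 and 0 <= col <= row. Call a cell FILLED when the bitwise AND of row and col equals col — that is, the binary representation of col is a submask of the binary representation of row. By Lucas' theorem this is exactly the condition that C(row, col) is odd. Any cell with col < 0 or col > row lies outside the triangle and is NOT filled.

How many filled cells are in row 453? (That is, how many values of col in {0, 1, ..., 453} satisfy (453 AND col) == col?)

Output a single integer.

453 in binary = 111000101
popcount(453) = number of 1-bits in 111000101 = 5
A col c satisfies (453 AND c) == c iff every set bit of c is also set in 453; each of the 5 set bits of 453 can independently be on or off in c.
count = 2^5 = 32

Answer: 32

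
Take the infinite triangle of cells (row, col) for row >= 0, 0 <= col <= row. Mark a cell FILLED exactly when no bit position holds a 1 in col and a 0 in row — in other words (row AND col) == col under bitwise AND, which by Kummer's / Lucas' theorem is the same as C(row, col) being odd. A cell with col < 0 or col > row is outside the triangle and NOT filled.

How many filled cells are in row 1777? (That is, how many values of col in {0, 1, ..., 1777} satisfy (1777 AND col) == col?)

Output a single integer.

Answer: 128

Derivation:
1777 in binary = 11011110001
popcount(1777) = number of 1-bits in 11011110001 = 7
A col c satisfies (1777 AND c) == c iff every set bit of c is also set in 1777; each of the 7 set bits of 1777 can independently be on or off in c.
count = 2^7 = 128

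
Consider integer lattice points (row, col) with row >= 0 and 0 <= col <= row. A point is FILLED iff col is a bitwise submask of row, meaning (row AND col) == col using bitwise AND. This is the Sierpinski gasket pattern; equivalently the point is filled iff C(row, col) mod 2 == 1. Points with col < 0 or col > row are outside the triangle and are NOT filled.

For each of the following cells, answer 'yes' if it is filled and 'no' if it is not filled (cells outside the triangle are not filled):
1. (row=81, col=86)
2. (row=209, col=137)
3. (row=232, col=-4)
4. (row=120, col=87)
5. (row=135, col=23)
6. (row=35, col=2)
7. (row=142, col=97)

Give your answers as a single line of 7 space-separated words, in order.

(81,86): col outside [0, 81] -> not filled
(209,137): row=0b11010001, col=0b10001001, row AND col = 0b10000001 = 129; 129 != 137 -> empty
(232,-4): col outside [0, 232] -> not filled
(120,87): row=0b1111000, col=0b1010111, row AND col = 0b1010000 = 80; 80 != 87 -> empty
(135,23): row=0b10000111, col=0b10111, row AND col = 0b111 = 7; 7 != 23 -> empty
(35,2): row=0b100011, col=0b10, row AND col = 0b10 = 2; 2 == 2 -> filled
(142,97): row=0b10001110, col=0b1100001, row AND col = 0b0 = 0; 0 != 97 -> empty

Answer: no no no no no yes no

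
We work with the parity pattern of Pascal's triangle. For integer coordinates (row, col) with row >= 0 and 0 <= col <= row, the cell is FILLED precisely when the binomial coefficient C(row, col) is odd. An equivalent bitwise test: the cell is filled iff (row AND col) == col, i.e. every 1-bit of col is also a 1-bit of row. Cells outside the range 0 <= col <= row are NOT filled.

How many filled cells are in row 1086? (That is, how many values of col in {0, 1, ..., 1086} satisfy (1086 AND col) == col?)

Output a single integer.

Answer: 64

Derivation:
1086 in binary = 10000111110
popcount(1086) = number of 1-bits in 10000111110 = 6
A col c satisfies (1086 AND c) == c iff every set bit of c is also set in 1086; each of the 6 set bits of 1086 can independently be on or off in c.
count = 2^6 = 64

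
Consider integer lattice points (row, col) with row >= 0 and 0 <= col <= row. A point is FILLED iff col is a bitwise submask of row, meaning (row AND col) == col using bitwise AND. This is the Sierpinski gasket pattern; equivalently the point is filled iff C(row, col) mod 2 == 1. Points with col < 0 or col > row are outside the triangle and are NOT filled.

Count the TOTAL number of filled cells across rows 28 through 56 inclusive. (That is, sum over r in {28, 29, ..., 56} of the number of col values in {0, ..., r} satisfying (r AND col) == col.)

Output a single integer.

r28=11100 pc3: +8 =8
r29=11101 pc4: +16 =24
r30=11110 pc4: +16 =40
r31=11111 pc5: +32 =72
r32=100000 pc1: +2 =74
r33=100001 pc2: +4 =78
r34=100010 pc2: +4 =82
r35=100011 pc3: +8 =90
r36=100100 pc2: +4 =94
r37=100101 pc3: +8 =102
r38=100110 pc3: +8 =110
r39=100111 pc4: +16 =126
r40=101000 pc2: +4 =130
r41=101001 pc3: +8 =138
r42=101010 pc3: +8 =146
r43=101011 pc4: +16 =162
r44=101100 pc3: +8 =170
r45=101101 pc4: +16 =186
r46=101110 pc4: +16 =202
r47=101111 pc5: +32 =234
r48=110000 pc2: +4 =238
r49=110001 pc3: +8 =246
r50=110010 pc3: +8 =254
r51=110011 pc4: +16 =270
r52=110100 pc3: +8 =278
r53=110101 pc4: +16 =294
r54=110110 pc4: +16 =310
r55=110111 pc5: +32 =342
r56=111000 pc3: +8 =350

Answer: 350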